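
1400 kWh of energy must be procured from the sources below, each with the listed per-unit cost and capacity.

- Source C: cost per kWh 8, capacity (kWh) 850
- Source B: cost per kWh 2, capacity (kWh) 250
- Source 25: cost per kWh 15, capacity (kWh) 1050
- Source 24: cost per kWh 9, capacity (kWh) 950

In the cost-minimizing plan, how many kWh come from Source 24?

300

Cheapest first:
Take 250 from Source B at 2 → need 1150 more.
Source C (8): use full 850 → 300 kWh to go.
Source 24 (9): take the remaining 300 → done.
Source 25: unused.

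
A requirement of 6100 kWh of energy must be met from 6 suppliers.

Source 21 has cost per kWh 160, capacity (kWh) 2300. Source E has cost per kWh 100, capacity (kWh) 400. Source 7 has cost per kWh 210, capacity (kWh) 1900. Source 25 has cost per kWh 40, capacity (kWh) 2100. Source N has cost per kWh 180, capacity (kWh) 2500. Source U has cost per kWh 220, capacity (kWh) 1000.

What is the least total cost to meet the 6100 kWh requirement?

726000

Fill from the cheapest supplier first.
Source 25 at 40: take all 2100 kWh ; 4000 still needed.
Take 400 from Source E at 100 ; need 3600 more.
Source 21 (160): use full 2300 ; 1300 kWh to go.
Source N (180): take the remaining 1300 ; done.
Source 7, Source U: unused.
Cost = 2100×40 + 400×100 + 2300×160 + 1300×180 = 726000.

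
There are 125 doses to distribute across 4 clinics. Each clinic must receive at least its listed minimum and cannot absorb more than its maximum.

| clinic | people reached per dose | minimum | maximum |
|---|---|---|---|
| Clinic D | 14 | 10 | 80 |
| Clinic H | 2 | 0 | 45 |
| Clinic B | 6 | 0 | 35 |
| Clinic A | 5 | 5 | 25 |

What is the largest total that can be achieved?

1380

Meeting every minimum uses 10+0+0+5 = 15 doses, leaving 110.
Order the clinics by people reached per dose: Clinic D 14 > Clinic B 6 > Clinic A 5 > Clinic H 2.
Clinic D: +70 to 80 (cap) ; 40 left.
Clinic B takes 35 more to reach its cap of 35 ; 5 left.
Only 5 left; Clinic A takes them to reach 10.
Total = 14×80 + 6×35 + 5×10 = 1380.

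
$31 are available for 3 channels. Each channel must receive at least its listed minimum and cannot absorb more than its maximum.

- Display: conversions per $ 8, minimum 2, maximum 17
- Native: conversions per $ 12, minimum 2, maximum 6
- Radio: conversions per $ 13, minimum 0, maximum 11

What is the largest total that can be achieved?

Meeting every minimum uses 2+2+0 = 4 $, leaving 27.
Rank by conversions per $: Radio 13 > Native 12 > Display 8.
Radio: +11 to 11 (cap) — 16 left.
Native: +4 to 6 (cap) — 12 left.
Display has room for 15 more but only 12 remain, so it gets 14.
Total = 8×14 + 12×6 + 13×11 = 327.

327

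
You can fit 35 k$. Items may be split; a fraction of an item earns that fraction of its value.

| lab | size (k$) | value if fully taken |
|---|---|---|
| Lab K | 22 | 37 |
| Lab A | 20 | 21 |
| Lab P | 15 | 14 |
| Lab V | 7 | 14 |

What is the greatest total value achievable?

57.3

Best value per unit of size first: Lab V 14/7≈2, Lab K 37/22≈1.68, Lab A 21/20≈1.05, Lab P 14/15≈0.933.
Take all of Lab V (7 k$, value 14) → 28 k$ left.
Lab K: take in full, 22 k$ for value 37 → 6 left.
Only 6 k$ remain; take 6/20 of Lab A for value 21×6/20 = 6.3.
Total value = 57.3.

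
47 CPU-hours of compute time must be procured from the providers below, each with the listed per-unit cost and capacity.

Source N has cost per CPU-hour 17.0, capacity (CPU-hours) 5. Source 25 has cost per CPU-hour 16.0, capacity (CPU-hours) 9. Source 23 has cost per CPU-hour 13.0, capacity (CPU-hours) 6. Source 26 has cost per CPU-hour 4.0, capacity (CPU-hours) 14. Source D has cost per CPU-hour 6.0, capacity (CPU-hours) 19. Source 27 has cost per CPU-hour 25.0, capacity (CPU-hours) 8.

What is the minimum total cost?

376

Use providers in increasing cost order.
Source 26 at 4.0: take all 14 CPU-hours ; 33 still needed.
Source D at 6.0: take all 19 CPU-hours ; 14 still needed.
Source 23 (13.0): use full 6 ; 8 CPU-hours to go.
Source 25 at 16.0: take 8 of its 9 ; requirement met.
Source N, Source 27: unused.
Cost = 14×4.0 + 19×6.0 + 6×13.0 + 8×16.0 = 376.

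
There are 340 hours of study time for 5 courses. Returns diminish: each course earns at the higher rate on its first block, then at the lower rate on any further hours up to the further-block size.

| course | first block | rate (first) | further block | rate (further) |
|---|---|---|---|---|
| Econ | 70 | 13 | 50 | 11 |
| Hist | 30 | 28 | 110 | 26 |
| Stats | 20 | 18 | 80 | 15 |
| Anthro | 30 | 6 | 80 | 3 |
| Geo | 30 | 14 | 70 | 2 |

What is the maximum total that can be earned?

Treat each block as its own option and order by rate: Hist/tier1 28 > Hist/tier2 26 > Stats/tier1 18 > Stats/tier2 15 > Geo/tier1 14 > Econ/tier1 13 > Econ/tier2 11 > Anthro/tier1 6 > Anthro/tier2 3 > Geo/tier2 2.
Hist/tier1 (28): +30 → 310 left.
Hist/tier2 (26): +110 → 200 left.
Stats/tier1 (18): +20 → 180 left.
Fill Stats tier2 block (80 at 15) → 100 left.
Fill Geo tier1 block (30 at 14) → 70 left.
Fill Econ tier1 block (70 at 13) → 0 left.
Total = 28×30 + 26×110 + 18×20 + 15×80 + 14×30 + 13×70 = 6590.

6590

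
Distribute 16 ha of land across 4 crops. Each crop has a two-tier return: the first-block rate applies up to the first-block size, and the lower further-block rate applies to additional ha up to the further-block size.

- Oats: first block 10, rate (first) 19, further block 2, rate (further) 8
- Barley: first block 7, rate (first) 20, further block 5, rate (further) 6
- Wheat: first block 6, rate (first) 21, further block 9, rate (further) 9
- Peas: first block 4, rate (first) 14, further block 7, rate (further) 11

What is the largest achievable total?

323

Rank every tier by rate: Wheat/first 21 > Barley/first 20 > Oats/first 19 > Peas/first 14 > Peas/second 11 > Wheat/second 9 > Oats/second 8 > Barley/second 6.
Wheat/first (21): +6 ; 10 left.
Barley/first (20): +7 ; 3 left.
Oats first at 19: only 3 left, fill 3.
Total = 21×6 + 20×7 + 19×3 = 323.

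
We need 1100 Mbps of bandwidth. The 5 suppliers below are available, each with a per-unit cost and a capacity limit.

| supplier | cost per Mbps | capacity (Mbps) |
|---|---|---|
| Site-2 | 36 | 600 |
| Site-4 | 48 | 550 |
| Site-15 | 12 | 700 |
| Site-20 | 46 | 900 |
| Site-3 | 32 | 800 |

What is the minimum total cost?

Fill from the cheapest supplier first.
Take 700 from Site-15 at 12 — need 400 more.
Site-3 (32): take the remaining 400 — done.
Site-2, Site-20, Site-4: unused.
Cost = 700×12 + 400×32 = 21200.

21200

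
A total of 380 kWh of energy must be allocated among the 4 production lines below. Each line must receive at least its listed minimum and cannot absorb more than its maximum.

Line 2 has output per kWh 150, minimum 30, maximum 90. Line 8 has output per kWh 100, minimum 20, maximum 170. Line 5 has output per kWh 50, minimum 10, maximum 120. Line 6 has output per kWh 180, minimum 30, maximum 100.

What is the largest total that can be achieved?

Meeting every minimum uses 30+20+10+30 = 90 kWh, leaving 290.
Order the production lines by output per kWh: Line 6 180 > Line 2 150 > Line 8 100 > Line 5 50.
Line 6 takes 70 more to reach its cap of 100 — 220 left.
Give Line 2 60 more to hit its cap of 90 — 160 left.
Line 8 takes 150 more to reach its cap of 170 — 10 left.
Line 5: +10 (room for 110) → 20. Pool exhausted.
Total = 150×90 + 100×170 + 50×20 + 180×100 = 49500.

49500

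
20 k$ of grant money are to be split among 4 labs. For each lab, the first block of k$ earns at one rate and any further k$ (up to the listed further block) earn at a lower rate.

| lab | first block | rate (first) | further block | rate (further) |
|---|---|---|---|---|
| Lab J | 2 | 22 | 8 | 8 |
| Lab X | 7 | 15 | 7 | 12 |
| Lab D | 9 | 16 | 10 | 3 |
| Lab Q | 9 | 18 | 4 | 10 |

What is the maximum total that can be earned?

350

Treat each block as its own option and order by rate: Lab J/first 22 > Lab Q/first 18 > Lab D/first 16 > Lab X/first 15 > Lab X/second 12 > Lab Q/second 10 > Lab J/second 8 > Lab D/second 3.
Lab J/first (22): +2 → 18 left.
Lab Q first at 18: fill all 9 → 9 left.
Lab D first at 16: fill all 9 → 0 left.
Total = 22×2 + 18×9 + 16×9 = 350.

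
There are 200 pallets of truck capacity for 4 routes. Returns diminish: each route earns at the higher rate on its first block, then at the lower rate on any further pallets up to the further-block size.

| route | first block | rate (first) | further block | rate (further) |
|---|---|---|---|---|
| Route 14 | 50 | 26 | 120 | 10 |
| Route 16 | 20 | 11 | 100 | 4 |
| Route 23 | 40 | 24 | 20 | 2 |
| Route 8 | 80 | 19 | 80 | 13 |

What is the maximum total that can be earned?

4170

Treat each block as its own option and order by rate: Route 14/T1 26 > Route 23/T1 24 > Route 8/T1 19 > Route 8/T2 13 > Route 16/T1 11 > Route 14/T2 10 > Route 16/T2 4 > Route 23/T2 2.
Route 14 T1 at 26: fill all 50 ; 150 left.
Fill Route 23 T1 block (40 at 24) ; 110 left.
Route 8 T1 at 19: fill all 80 ; 30 left.
Route 8/T2: +30 of 80 at 13; pool empty.
Total = 26×50 + 24×40 + 19×80 + 13×30 = 4170.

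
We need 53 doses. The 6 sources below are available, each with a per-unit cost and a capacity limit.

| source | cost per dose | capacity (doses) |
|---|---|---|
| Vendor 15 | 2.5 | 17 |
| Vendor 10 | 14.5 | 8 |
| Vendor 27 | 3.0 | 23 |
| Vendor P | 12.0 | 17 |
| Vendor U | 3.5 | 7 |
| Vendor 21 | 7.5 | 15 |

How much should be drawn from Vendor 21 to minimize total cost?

6

Use sources in increasing cost order.
Take 17 from Vendor 15 at 2.5 ; need 36 more.
Vendor 27 (3.0): use full 23 ; 13 doses to go.
Vendor U at 3.5: take all 7 doses ; 6 still needed.
Vendor 21 at 7.5: take 6 of its 15 ; requirement met.
Vendor P, Vendor 10: unused.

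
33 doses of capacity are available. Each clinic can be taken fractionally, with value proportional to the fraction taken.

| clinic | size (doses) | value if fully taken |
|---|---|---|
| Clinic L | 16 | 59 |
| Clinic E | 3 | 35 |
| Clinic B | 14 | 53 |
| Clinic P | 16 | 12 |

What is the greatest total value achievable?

Rank by value-to-size ratio: Clinic E 35/3≈11.7, Clinic B 53/14≈3.79, Clinic L 59/16≈3.69, Clinic P 12/16≈0.75.
Clinic E: take in full, 3 doses for value 35 ; 30 left.
All 14 doses of Clinic B fit (value 53) ; 16 remain.
Take all of Clinic L (16 doses, value 59) ; 0 doses left.
Total value = 147.

147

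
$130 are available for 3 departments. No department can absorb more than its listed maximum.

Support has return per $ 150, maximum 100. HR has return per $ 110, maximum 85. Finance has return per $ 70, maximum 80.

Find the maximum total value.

Highest return per $ first: Support 150 > HR 110 > Finance 70.
Support: +100 to 100 (cap) ; 30 left.
Only 30 left; HR takes them to reach 30.
Total = 150×100 + 110×30 = 18300.

18300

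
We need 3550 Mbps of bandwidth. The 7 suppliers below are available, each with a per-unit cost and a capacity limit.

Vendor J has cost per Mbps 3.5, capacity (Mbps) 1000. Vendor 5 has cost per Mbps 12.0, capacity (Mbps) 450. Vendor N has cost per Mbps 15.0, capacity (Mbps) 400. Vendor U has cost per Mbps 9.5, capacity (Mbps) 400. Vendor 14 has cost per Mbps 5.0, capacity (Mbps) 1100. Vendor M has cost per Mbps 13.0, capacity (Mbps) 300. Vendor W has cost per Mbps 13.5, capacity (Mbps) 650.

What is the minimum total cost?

26150

Cheapest first:
Vendor J at 3.5: take all 1000 Mbps → 2550 still needed.
Vendor 14 (5.0): use full 1100 → 1450 Mbps to go.
Vendor U at 9.5: take all 400 Mbps → 1050 still needed.
Vendor 5 (12.0): use full 450 → 600 Mbps to go.
Vendor M at 13.0: take all 300 Mbps → 300 still needed.
Take 300 from Vendor W at 13.5 to finish.
Vendor N: unused.
Cost = 1000×3.5 + 1100×5.0 + 400×9.5 + 450×12.0 + 300×13.0 + 300×13.5 = 26150.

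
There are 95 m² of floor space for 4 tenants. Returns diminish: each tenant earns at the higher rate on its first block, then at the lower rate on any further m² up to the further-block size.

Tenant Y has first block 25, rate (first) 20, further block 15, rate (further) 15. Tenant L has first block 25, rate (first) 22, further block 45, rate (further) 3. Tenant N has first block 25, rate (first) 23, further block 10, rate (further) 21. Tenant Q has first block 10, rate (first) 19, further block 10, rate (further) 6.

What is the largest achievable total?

Treat each block as its own option and order by rate: Tenant N/tier1 23 > Tenant L/tier1 22 > Tenant N/tier2 21 > Tenant Y/tier1 20 > Tenant Q/tier1 19 > Tenant Y/tier2 15 > Tenant Q/tier2 6 > Tenant L/tier2 3.
Fill Tenant N tier1 block (25 at 23) — 70 left.
Fill Tenant L tier1 block (25 at 22) — 45 left.
Tenant N/tier2 (21): +10 — 35 left.
Tenant Y/tier1 (20): +25 — 10 left.
Tenant Q tier1 at 19: fill all 10 — 0 left.
Total = 23×25 + 22×25 + 21×10 + 20×25 + 19×10 = 2025.

2025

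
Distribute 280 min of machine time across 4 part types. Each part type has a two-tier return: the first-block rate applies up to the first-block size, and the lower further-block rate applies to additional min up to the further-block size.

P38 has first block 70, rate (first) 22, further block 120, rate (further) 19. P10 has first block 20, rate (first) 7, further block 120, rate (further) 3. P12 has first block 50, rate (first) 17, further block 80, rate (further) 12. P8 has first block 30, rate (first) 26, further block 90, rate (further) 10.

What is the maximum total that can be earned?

Rank every tier by rate: P8/T1 26 > P38/T1 22 > P38/T2 19 > P12/T1 17 > P12/T2 12 > P8/T2 10 > P10/T1 7 > P10/T2 3.
P8/T1 (26): +30 ; 250 left.
P38 T1 at 22: fill all 70 ; 180 left.
Fill P38 T2 block (120 at 19) ; 60 left.
Fill P12 T1 block (50 at 17) ; 10 left.
P12 T2 at 12: only 10 left, fill 10.
Total = 26×30 + 22×70 + 19×120 + 17×50 + 12×10 = 5570.

5570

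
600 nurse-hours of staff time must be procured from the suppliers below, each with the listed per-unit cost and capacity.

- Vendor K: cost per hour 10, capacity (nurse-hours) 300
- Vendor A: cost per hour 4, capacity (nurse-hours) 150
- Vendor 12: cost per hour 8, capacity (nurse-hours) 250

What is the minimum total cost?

4600

Use suppliers in increasing cost order.
Vendor A at 4: take all 150 nurse-hours ; 450 still needed.
Take 250 from Vendor 12 at 8 ; need 200 more.
Vendor K at 10: take 200 of its 300 ; requirement met.
Cost = 150×4 + 250×8 + 200×10 = 4600.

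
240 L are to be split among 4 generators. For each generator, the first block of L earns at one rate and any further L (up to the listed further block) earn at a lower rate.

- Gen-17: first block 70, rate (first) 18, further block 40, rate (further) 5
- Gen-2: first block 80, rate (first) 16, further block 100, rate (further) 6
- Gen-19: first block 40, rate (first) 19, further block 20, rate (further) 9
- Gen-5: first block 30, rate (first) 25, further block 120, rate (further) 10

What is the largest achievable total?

4250

Treat each block as its own option and order by rate: Gen-5/first 25 > Gen-19/first 19 > Gen-17/first 18 > Gen-2/first 16 > Gen-5/second 10 > Gen-19/second 9 > Gen-2/second 6 > Gen-17/second 5.
Gen-5 first at 25: fill all 30 — 210 left.
Gen-19/first (19): +40 — 170 left.
Gen-17/first (18): +70 — 100 left.
Fill Gen-2 first block (80 at 16) — 20 left.
20 remain; put them into Gen-5 second at 10.
Total = 25×30 + 19×40 + 18×70 + 16×80 + 10×20 = 4250.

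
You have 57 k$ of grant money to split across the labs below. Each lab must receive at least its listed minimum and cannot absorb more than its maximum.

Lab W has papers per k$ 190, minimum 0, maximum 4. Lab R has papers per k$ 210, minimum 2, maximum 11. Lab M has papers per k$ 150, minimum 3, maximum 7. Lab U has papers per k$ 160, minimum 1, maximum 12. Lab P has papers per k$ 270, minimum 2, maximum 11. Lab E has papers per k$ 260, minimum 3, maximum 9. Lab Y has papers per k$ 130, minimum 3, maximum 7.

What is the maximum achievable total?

Meeting every minimum uses 0+2+3+1+2+3+3 = 14 k$, leaving 43.
Order the labs by papers per k$: Lab P 270 > Lab E 260 > Lab R 210 > Lab W 190 > Lab U 160 > Lab M 150 > Lab Y 130.
Lab P takes 9 more to reach its cap of 11 → 34 left.
Lab E takes 6 more to reach its cap of 9 → 28 left.
Lab R: +9 to 11 (cap) → 19 left.
Lab W takes 4 more to reach its cap of 4 → 15 left.
Lab U: +11 to 12 (cap) → 4 left.
Lab M: +4 to 7 (cap) → 0 left.
Total = 190×4 + 210×11 + 150×7 + 160×12 + 270×11 + 260×9 + 130×3 = 11740.

11740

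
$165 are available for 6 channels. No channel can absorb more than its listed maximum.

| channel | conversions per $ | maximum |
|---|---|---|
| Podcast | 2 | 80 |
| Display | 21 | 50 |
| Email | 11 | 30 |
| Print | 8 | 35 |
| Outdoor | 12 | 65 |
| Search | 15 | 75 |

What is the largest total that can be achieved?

2655

Order the channels by conversions per $: Display 21 > Search 15 > Outdoor 12 > Email 11 > Print 8 > Podcast 2.
Display takes 50 to reach its cap of 50 — 115 left.
Search: +75 to 75 (cap) — 40 left.
Outdoor: +40 (room for 65) → 40. Pool exhausted.
Total = 21×50 + 12×40 + 15×75 = 2655.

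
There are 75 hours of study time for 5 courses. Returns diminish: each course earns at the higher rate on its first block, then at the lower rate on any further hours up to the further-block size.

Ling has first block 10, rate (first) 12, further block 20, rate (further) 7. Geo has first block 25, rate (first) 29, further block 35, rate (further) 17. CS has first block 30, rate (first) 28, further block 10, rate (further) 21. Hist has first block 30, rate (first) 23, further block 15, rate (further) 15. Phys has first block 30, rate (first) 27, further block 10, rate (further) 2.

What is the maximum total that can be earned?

Rank every tier by rate: Geo/tier1 29 > CS/tier1 28 > Phys/tier1 27 > Hist/tier1 23 > CS/tier2 21 > Geo/tier2 17 > Hist/tier2 15 > Ling/tier1 12 > Ling/tier2 7 > Phys/tier2 2.
Geo/tier1 (29): +25 — 50 left.
Fill CS tier1 block (30 at 28) — 20 left.
20 remain; put them into Phys tier1 at 27.
Total = 29×25 + 28×30 + 27×20 = 2105.

2105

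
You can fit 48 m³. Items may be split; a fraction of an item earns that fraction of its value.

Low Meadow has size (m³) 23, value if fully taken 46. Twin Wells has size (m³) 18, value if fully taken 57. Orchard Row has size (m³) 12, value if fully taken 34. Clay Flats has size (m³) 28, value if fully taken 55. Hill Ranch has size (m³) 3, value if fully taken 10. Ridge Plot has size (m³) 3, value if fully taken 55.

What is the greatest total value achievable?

180

Rank by value-to-size ratio: Ridge Plot 55/3≈18.3, Hill Ranch 10/3≈3.33, Twin Wells 57/18≈3.17, Orchard Row 34/12≈2.83, Low Meadow 46/23≈2, Clay Flats 55/28≈1.96.
All 3 m³ of Ridge Plot fit (value 55) ; 45 remain.
Take all of Hill Ranch (3 m³, value 10) ; 42 m³ left.
Take all of Twin Wells (18 m³, value 57) ; 24 m³ left.
All 12 m³ of Orchard Row fit (value 34) ; 12 remain.
Fill the last 12 m³ with part of Low Meadow: 12/23 of it earns 24.
Total value = 180.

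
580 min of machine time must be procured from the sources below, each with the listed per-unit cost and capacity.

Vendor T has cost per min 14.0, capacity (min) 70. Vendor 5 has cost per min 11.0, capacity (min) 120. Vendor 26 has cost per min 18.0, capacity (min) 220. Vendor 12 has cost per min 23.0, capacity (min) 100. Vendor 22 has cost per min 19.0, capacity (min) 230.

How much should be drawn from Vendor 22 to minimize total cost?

170

Cheapest first:
Vendor 5 (11.0): use full 120 ; 460 min to go.
Vendor T at 14.0: take all 70 min ; 390 still needed.
Take 220 from Vendor 26 at 18.0 ; need 170 more.
Take 170 from Vendor 22 at 19.0 to finish.
Vendor 12: unused.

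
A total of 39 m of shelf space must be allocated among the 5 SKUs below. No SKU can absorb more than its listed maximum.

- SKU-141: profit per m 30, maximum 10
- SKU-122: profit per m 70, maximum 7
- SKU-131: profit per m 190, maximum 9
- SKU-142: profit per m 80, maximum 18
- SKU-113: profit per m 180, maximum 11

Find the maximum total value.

Order the SKUs by profit per m: SKU-131 190 > SKU-113 180 > SKU-142 80 > SKU-122 70 > SKU-141 30.
SKU-131 takes 9 to reach its cap of 9 → 30 left.
SKU-113 takes 11 to reach its cap of 11 → 19 left.
Give SKU-142 18 to hit its cap of 18 → 1 left.
Only 1 left; SKU-122 takes them to reach 1.
Total = 70×1 + 190×9 + 80×18 + 180×11 = 5200.

5200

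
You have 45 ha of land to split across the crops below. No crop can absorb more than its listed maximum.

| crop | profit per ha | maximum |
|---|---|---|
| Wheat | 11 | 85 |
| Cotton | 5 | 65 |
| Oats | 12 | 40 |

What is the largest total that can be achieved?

Order the crops by profit per ha: Oats 12 > Wheat 11 > Cotton 5.
Oats: +40 to 40 (cap) — 5 left.
Only 5 left; Wheat takes them to reach 5.
Total = 11×5 + 12×40 = 535.

535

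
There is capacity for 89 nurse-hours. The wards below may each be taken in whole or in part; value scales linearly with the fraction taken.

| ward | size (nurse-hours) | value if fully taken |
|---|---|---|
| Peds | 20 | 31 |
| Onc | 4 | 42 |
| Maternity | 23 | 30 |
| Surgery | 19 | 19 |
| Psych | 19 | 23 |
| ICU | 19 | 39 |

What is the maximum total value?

169

Rank by value-to-size ratio: Onc 42/4≈10.5, ICU 39/19≈2.05, Peds 31/20≈1.55, Maternity 30/23≈1.3, Psych 23/19≈1.21, Surgery 19/19≈1.
All 4 nurse-hours of Onc fit (value 42) ; 85 remain.
Take all of ICU (19 nurse-hours, value 39) ; 66 nurse-hours left.
Take all of Peds (20 nurse-hours, value 31) ; 46 nurse-hours left.
All 23 nurse-hours of Maternity fit (value 30) ; 23 remain.
Take all of Psych (19 nurse-hours, value 23) ; 4 nurse-hours left.
Fill the last 4 nurse-hours with part of Surgery: 4/19 of it earns 4.
Total value = 169.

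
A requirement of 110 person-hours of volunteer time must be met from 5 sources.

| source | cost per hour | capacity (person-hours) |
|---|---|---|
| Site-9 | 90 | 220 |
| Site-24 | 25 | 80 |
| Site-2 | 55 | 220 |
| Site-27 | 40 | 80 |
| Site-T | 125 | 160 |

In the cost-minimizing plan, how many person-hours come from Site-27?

Cheapest first:
Site-24 (25): use full 80 → 30 person-hours to go.
Site-27 at 40: take 30 of its 80 → requirement met.
Site-2, Site-9, Site-T: unused.

30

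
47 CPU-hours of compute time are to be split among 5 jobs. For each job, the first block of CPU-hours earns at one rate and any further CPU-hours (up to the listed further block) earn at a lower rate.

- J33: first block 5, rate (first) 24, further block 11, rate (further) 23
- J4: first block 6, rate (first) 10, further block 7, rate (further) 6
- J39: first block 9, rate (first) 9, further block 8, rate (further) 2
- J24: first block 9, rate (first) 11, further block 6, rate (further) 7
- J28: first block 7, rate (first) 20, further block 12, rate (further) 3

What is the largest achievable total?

753

Treat each block as its own option and order by rate: J33/T1 24 > J33/T2 23 > J28/T1 20 > J24/T1 11 > J4/T1 10 > J39/T1 9 > J24/T2 7 > J4/T2 6 > J28/T2 3 > J39/T2 2.
Fill J33 T1 block (5 at 24) → 42 left.
J33/T2 (23): +11 → 31 left.
J28 T1 at 20: fill all 7 → 24 left.
J24 T1 at 11: fill all 9 → 15 left.
J4 T1 at 10: fill all 6 → 9 left.
J39 T1 at 9: fill all 9 → 0 left.
Total = 24×5 + 23×11 + 20×7 + 11×9 + 10×6 + 9×9 = 753.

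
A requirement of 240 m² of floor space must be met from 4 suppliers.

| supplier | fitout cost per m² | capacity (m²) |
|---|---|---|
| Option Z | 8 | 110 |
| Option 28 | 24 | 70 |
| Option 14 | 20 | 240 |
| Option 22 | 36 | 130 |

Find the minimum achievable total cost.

3480

Fill from the cheapest supplier first.
Take 110 from Option Z at 8 → need 130 more.
Option 14 at 20: take 130 of its 240 → requirement met.
Option 28, Option 22: unused.
Cost = 110×8 + 130×20 = 3480.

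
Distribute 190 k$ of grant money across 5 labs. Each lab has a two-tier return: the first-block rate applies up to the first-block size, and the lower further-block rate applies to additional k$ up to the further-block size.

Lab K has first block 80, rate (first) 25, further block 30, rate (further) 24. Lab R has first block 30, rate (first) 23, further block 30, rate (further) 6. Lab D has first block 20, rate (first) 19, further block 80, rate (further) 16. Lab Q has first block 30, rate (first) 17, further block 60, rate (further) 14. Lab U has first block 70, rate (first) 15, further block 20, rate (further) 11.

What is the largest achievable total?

Treat each block as its own option and order by rate: Lab K/T1 25 > Lab K/T2 24 > Lab R/T1 23 > Lab D/T1 19 > Lab Q/T1 17 > Lab D/T2 16 > Lab U/T1 15 > Lab Q/T2 14 > Lab U/T2 11 > Lab R/T2 6.
Lab K T1 at 25: fill all 80 ; 110 left.
Fill Lab K T2 block (30 at 24) ; 80 left.
Fill Lab R T1 block (30 at 23) ; 50 left.
Lab D/T1 (19): +20 ; 30 left.
Lab Q T1 at 17: fill all 30 ; 0 left.
Total = 25×80 + 24×30 + 23×30 + 19×20 + 17×30 = 4300.

4300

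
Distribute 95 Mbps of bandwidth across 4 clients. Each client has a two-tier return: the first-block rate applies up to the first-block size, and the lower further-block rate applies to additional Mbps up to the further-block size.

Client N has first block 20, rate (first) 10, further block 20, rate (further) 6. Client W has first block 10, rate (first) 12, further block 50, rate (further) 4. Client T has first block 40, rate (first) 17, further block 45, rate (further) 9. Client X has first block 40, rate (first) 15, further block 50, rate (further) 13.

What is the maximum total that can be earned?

Rank every tier by rate: Client T/T1 17 > Client X/T1 15 > Client X/T2 13 > Client W/T1 12 > Client N/T1 10 > Client T/T2 9 > Client N/T2 6 > Client W/T2 4.
Client T/T1 (17): +40 → 55 left.
Client X/T1 (15): +40 → 15 left.
Client X/T2: +15 of 50 at 13; pool empty.
Total = 17×40 + 15×40 + 13×15 = 1475.

1475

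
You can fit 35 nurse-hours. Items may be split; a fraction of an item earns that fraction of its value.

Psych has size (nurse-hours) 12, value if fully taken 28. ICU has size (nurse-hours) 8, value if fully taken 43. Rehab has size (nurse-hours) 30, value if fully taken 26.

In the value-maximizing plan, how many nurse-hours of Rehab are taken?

15

Rank by value-to-size ratio: ICU 43/8≈5.38, Psych 28/12≈2.33, Rehab 26/30≈0.867.
Take all of ICU (8 nurse-hours, value 43) — 27 nurse-hours left.
All 12 nurse-hours of Psych fit (value 28) — 15 remain.
15 nurse-hours left: a 15/30 share of Rehab gives 26×15/30 = 13.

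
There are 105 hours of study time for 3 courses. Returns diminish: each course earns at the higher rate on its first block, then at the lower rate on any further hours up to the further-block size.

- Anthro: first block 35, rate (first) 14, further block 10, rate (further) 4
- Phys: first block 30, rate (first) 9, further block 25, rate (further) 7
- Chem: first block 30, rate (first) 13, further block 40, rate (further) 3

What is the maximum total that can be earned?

Order all 6 blocks by rate: Anthro/first 14 > Chem/first 13 > Phys/first 9 > Phys/second 7 > Anthro/second 4 > Chem/second 3.
Fill Anthro first block (35 at 14) → 70 left.
Fill Chem first block (30 at 13) → 40 left.
Fill Phys first block (30 at 9) → 10 left.
10 remain; put them into Phys second at 7.
Total = 14×35 + 13×30 + 9×30 + 7×10 = 1220.

1220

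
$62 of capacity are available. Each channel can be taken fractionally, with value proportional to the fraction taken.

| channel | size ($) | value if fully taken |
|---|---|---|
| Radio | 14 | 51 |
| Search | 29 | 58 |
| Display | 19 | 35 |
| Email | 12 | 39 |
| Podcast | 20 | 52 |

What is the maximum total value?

174

Sort by value density: Radio 51/14≈3.64, Email 39/12≈3.25, Podcast 52/20≈2.6, Search 58/29≈2, Display 35/19≈1.84.
Radio: take in full, 14 $ for value 51 ; 48 left.
Take all of Email (12 $, value 39) ; 36 $ left.
All 20 $ of Podcast fit (value 52) ; 16 remain.
Only 16 $ remain; take 16/29 of Search for value 58×16/29 = 32.
Total value = 174.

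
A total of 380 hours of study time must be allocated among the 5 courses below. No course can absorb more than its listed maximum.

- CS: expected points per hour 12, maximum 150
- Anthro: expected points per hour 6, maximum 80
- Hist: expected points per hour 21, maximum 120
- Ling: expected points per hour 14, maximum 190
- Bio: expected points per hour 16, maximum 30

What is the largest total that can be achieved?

6140

Rank by expected points per hour: Hist 21 > Bio 16 > Ling 14 > CS 12 > Anthro 6.
Hist: +120 to 120 (cap) — 260 left.
Give Bio 30 to hit its cap of 30 — 230 left.
Ling: +190 to 190 (cap) — 40 left.
Only 40 left; CS takes them to reach 40.
Total = 12×40 + 21×120 + 14×190 + 16×30 = 6140.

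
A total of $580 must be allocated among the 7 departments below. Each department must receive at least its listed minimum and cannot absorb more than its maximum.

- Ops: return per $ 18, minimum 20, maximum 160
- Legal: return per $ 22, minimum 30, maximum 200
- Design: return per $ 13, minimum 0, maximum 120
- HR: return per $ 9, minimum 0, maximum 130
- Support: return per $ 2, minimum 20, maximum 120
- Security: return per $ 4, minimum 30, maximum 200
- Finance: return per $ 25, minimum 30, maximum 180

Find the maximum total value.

11760

Meeting every minimum uses 20+30+0+0+20+30+30 = 130 $, leaving 450.
Rank by return per $: Finance 25 > Legal 22 > Ops 18 > Design 13 > HR 9 > Security 4 > Support 2.
Finance: +150 to 180 (cap) ; 300 left.
Legal takes 170 more to reach its cap of 200 ; 130 left.
Ops has room for 140 more but only 130 remain, so it gets 150.
Total = 18×150 + 22×200 + 2×20 + 4×30 + 25×180 = 11760.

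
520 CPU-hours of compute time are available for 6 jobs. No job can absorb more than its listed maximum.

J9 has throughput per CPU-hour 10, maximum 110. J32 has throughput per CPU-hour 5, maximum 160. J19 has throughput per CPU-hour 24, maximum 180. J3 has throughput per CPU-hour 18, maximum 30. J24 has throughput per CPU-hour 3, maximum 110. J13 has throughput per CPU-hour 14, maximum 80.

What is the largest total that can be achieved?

Order the jobs by throughput per CPU-hour: J19 24 > J3 18 > J13 14 > J9 10 > J32 5 > J24 3.
Give J19 180 to hit its cap of 180 ; 340 left.
J3 takes 30 to reach its cap of 30 ; 310 left.
Give J13 80 to hit its cap of 80 ; 230 left.
Give J9 110 to hit its cap of 110 ; 120 left.
J32 has room for 160 but only 120 remain, so it gets 120.
Total = 10×110 + 5×120 + 24×180 + 18×30 + 14×80 = 7680.

7680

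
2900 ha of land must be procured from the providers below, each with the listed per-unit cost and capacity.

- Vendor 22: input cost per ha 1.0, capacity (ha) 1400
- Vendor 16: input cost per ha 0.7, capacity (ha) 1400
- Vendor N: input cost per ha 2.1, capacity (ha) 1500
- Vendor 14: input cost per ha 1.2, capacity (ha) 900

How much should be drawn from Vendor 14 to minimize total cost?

Use providers in increasing cost order.
Take 1400 from Vendor 16 at 0.7 ; need 1500 more.
Vendor 22 at 1.0: take all 1400 ha ; 100 still needed.
Take 100 from Vendor 14 at 1.2 to finish.
Vendor N: unused.

100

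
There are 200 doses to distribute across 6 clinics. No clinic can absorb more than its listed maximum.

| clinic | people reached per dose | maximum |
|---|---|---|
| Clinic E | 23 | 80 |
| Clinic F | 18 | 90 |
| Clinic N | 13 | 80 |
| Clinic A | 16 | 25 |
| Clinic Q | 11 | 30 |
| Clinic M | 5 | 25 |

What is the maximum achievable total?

3925

Order the clinics by people reached per dose: Clinic E 23 > Clinic F 18 > Clinic A 16 > Clinic N 13 > Clinic Q 11 > Clinic M 5.
Clinic E takes 80 to reach its cap of 80 → 120 left.
Give Clinic F 90 to hit its cap of 90 → 30 left.
Clinic A takes 25 to reach its cap of 25 → 5 left.
Clinic N: +5 (room for 80) → 5. Pool exhausted.
Total = 23×80 + 18×90 + 13×5 + 16×25 = 3925.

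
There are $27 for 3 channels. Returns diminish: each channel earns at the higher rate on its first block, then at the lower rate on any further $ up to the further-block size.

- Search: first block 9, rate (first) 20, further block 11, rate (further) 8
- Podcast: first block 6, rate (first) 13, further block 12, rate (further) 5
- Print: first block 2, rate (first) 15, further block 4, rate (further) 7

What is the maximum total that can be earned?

Rank every tier by rate: Search/T1 20 > Print/T1 15 > Podcast/T1 13 > Search/T2 8 > Print/T2 7 > Podcast/T2 5.
Search/T1 (20): +9 → 18 left.
Fill Print T1 block (2 at 15) → 16 left.
Podcast T1 at 13: fill all 6 → 10 left.
Search T2 at 8: only 10 left, fill 10.
Total = 20×9 + 15×2 + 13×6 + 8×10 = 368.

368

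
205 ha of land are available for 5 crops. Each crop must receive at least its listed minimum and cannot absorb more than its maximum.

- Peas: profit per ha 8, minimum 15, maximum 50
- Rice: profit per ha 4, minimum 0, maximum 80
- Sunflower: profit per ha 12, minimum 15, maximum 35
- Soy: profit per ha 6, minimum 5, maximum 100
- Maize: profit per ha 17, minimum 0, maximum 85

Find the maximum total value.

2475

Meeting every minimum uses 15+0+15+5+0 = 35 ha, leaving 170.
Rank by profit per ha: Maize 17 > Sunflower 12 > Peas 8 > Soy 6 > Rice 4.
Give Maize 85 more to hit its cap of 85 ; 85 left.
Sunflower: +20 to 35 (cap) ; 65 left.
Peas takes 35 more to reach its cap of 50 ; 30 left.
Soy has room for 95 more but only 30 remain, so it gets 35.
Total = 8×50 + 12×35 + 6×35 + 17×85 = 2475.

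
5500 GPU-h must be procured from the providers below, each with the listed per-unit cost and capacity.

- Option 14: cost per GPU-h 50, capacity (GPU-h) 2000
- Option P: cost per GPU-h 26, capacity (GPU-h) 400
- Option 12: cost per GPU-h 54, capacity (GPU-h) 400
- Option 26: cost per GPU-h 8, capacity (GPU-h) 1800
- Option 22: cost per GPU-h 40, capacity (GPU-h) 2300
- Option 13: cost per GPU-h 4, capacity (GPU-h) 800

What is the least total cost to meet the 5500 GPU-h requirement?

Use providers in increasing cost order.
Option 13 (4): use full 800 ; 4700 GPU-h to go.
Option 26 (8): use full 1800 ; 2900 GPU-h to go.
Option P (26): use full 400 ; 2500 GPU-h to go.
Option 22 (40): use full 2300 ; 200 GPU-h to go.
Take 200 from Option 14 at 50 to finish.
Option 12: unused.
Cost = 800×4 + 1800×8 + 400×26 + 2300×40 + 200×50 = 130000.

130000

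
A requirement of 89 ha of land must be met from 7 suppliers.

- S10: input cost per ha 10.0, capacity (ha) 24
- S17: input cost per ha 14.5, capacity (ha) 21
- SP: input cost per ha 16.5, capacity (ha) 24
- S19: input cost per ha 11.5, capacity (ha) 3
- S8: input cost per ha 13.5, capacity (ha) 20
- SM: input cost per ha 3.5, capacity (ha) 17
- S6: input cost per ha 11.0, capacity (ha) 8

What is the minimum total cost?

938.5

Use suppliers in increasing cost order.
SM (3.5): use full 17 → 72 ha to go.
Take 24 from S10 at 10.0 → need 48 more.
S6 (11.0): use full 8 → 40 ha to go.
Take 3 from S19 at 11.5 → need 37 more.
S8 (13.5): use full 20 → 17 ha to go.
S17 (14.5): take the remaining 17 → done.
SP: unused.
Cost = 17×3.5 + 24×10.0 + 8×11.0 + 3×11.5 + 20×13.5 + 17×14.5 = 938.5.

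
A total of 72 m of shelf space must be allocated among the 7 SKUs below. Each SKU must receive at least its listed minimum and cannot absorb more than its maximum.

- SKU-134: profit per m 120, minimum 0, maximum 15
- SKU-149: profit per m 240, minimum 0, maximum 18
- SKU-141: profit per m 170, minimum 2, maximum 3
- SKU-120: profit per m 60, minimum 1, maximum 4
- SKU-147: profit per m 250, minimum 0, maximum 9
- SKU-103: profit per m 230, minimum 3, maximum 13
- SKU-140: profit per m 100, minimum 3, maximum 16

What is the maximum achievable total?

13230

Meeting every minimum uses 0+0+2+1+0+3+3 = 9 m, leaving 63.
Highest profit per m first: SKU-147 250 > SKU-149 240 > SKU-103 230 > SKU-141 170 > SKU-134 120 > SKU-140 100 > SKU-120 60.
SKU-147: +9 to 9 (cap) — 54 left.
SKU-149: +18 to 18 (cap) — 36 left.
SKU-103 takes 10 more to reach its cap of 13 — 26 left.
SKU-141 takes 1 more to reach its cap of 3 — 25 left.
Give SKU-134 15 more to hit its cap of 15 — 10 left.
Only 10 left; SKU-140 takes them to reach 13.
Total = 120×15 + 240×18 + 170×3 + 60×1 + 250×9 + 230×13 + 100×13 = 13230.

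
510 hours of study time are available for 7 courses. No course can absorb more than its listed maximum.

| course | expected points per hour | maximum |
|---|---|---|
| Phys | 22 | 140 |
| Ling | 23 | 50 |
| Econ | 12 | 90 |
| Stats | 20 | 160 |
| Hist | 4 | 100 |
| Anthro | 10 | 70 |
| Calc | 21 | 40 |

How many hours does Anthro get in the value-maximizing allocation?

30

Rank by expected points per hour: Ling 23 > Phys 22 > Calc 21 > Stats 20 > Econ 12 > Anthro 10 > Hist 4.
Ling takes 50 to reach its cap of 50 ; 460 left.
Phys takes 140 to reach its cap of 140 ; 320 left.
Give Calc 40 to hit its cap of 40 ; 280 left.
Stats: +160 to 160 (cap) ; 120 left.
Give Econ 90 to hit its cap of 90 ; 30 left.
Only 30 left; Anthro takes them to reach 30.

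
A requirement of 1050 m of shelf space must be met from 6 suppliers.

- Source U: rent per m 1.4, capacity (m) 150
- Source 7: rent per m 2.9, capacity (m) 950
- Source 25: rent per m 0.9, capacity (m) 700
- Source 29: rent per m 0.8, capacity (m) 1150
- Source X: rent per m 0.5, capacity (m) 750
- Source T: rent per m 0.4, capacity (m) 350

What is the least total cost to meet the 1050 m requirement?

490

Use suppliers in increasing cost order.
Source T at 0.4: take all 350 m — 700 still needed.
Source X (0.5): take the remaining 700 — done.
Source 29, Source 25, Source U, Source 7: unused.
Cost = 350×0.4 + 700×0.5 = 490.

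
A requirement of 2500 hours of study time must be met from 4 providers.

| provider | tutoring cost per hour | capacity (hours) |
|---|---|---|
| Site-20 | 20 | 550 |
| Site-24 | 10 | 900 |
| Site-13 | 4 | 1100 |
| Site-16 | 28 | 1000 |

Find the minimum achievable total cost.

23400

Use providers in increasing cost order.
Site-13 at 4: take all 1100 hours ; 1400 still needed.
Site-24 at 10: take all 900 hours ; 500 still needed.
Take 500 from Site-20 at 20 to finish.
Site-16: unused.
Cost = 1100×4 + 900×10 + 500×20 = 23400.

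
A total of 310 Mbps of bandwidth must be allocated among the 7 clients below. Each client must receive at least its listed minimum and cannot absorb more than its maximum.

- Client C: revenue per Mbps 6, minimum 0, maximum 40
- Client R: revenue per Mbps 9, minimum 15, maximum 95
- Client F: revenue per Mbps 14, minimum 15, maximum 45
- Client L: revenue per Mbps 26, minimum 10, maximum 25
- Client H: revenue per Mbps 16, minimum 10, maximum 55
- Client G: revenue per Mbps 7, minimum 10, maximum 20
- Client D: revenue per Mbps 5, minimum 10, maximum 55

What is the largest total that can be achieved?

3545

Meeting every minimum uses 0+15+15+10+10+10+10 = 70 Mbps, leaving 240.
Order the clients by revenue per Mbps: Client L 26 > Client H 16 > Client F 14 > Client R 9 > Client G 7 > Client C 6 > Client D 5.
Client L takes 15 more to reach its cap of 25 — 225 left.
Client H takes 45 more to reach its cap of 55 — 180 left.
Give Client F 30 more to hit its cap of 45 — 150 left.
Client R: +80 to 95 (cap) — 70 left.
Client G takes 10 more to reach its cap of 20 — 60 left.
Client C takes 40 more to reach its cap of 40 — 20 left.
Client D has room for 45 more but only 20 remain, so it gets 30.
Total = 6×40 + 9×95 + 14×45 + 26×25 + 16×55 + 7×20 + 5×30 = 3545.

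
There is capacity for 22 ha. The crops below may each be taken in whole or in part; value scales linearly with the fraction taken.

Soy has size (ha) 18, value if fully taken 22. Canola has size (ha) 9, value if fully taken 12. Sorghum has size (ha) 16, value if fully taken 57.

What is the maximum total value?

65

Sort by value density: Sorghum 57/16≈3.56, Canola 12/9≈1.33, Soy 22/18≈1.22.
Sorghum: take in full, 16 ha for value 57 — 6 left.
Fill the last 6 ha with part of Canola: 6/9 of it earns 8.
Total value = 65.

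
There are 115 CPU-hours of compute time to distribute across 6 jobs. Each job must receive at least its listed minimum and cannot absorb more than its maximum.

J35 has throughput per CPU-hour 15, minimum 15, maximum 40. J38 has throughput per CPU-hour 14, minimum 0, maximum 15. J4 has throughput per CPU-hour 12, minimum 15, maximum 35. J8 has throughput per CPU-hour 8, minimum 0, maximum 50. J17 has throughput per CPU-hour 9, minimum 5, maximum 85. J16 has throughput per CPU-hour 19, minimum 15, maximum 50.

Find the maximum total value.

1845

Meeting every minimum uses 15+0+15+0+5+15 = 50 CPU-hours, leaving 65.
Order the jobs by throughput per CPU-hour: J16 19 > J35 15 > J38 14 > J4 12 > J17 9 > J8 8.
J16 takes 35 more to reach its cap of 50 — 30 left.
J35 takes 25 more to reach its cap of 40 — 5 left.
J38: +5 (room for 15) → 5. Pool exhausted.
Total = 15×40 + 14×5 + 12×15 + 9×5 + 19×50 = 1845.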